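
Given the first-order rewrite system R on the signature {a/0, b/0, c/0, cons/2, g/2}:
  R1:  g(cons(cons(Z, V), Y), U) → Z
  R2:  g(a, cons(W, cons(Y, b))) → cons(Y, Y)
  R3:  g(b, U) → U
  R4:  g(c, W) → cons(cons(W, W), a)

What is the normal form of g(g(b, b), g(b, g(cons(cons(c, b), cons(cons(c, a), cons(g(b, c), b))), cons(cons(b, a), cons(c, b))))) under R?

1. g(g(b, b), g(b, g(cons(cons(c, b), cons(cons(c, a), cons(g(b, c), b))), cons(cons(b, a), cons(c, b)))))  →  g(b, g(b, g(cons(cons(c, b), cons(cons(c, a), cons(g(b, c), b))), cons(cons(b, a), cons(c, b)))))   [R3 at 1]
2. g(b, g(b, g(cons(cons(c, b), cons(cons(c, a), cons(g(b, c), b))), cons(cons(b, a), cons(c, b)))))  →  g(b, g(cons(cons(c, b), cons(cons(c, a), cons(g(b, c), b))), cons(cons(b, a), cons(c, b))))   [R3 at ε]
3. g(b, g(cons(cons(c, b), cons(cons(c, a), cons(g(b, c), b))), cons(cons(b, a), cons(c, b))))  →  g(cons(cons(c, b), cons(cons(c, a), cons(g(b, c), b))), cons(cons(b, a), cons(c, b)))   [R3 at ε]
4. g(cons(cons(c, b), cons(cons(c, a), cons(g(b, c), b))), cons(cons(b, a), cons(c, b)))  →  c   [R1 at ε]

c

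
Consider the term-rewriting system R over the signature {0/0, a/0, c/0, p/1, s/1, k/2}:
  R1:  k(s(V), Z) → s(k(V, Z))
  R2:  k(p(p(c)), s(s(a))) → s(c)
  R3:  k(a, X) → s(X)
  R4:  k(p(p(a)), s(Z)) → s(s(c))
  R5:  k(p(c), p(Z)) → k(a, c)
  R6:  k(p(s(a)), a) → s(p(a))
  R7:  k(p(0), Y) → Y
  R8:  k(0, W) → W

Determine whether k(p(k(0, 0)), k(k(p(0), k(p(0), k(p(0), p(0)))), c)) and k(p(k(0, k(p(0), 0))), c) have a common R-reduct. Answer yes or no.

Reduce t₁ = k(p(k(0, 0)), k(k(p(0), k(p(0), k(p(0), p(0)))), c)):
1. k(p(k(0, 0)), k(k(p(0), k(p(0), k(p(0), p(0)))), c))  →  k(p(0), k(k(p(0), k(p(0), k(p(0), p(0)))), c))   [R8 at 1.1]
2. k(p(0), k(k(p(0), k(p(0), k(p(0), p(0)))), c))  →  k(k(p(0), k(p(0), k(p(0), p(0)))), c)   [R7 at ε]
3. k(k(p(0), k(p(0), k(p(0), p(0)))), c)  →  k(k(p(0), k(p(0), p(0))), c)   [R7 at 1]
4. k(k(p(0), k(p(0), p(0))), c)  →  k(k(p(0), p(0)), c)   [R7 at 1]
5. k(k(p(0), p(0)), c)  →  k(p(0), c)   [R7 at 1]
6. k(p(0), c)  →  c   [R7 at ε]

Reduce t₂ = k(p(k(0, k(p(0), 0))), c):
1. k(p(k(0, k(p(0), 0))), c)  →  k(p(k(p(0), 0)), c)   [R8 at 1.1]
2. k(p(k(p(0), 0)), c)  →  k(p(0), c)   [R7 at 1.1]
3. k(p(0), c)  →  c   [R7 at ε]

yes — NF(t₁) = c, NF(t₂) = c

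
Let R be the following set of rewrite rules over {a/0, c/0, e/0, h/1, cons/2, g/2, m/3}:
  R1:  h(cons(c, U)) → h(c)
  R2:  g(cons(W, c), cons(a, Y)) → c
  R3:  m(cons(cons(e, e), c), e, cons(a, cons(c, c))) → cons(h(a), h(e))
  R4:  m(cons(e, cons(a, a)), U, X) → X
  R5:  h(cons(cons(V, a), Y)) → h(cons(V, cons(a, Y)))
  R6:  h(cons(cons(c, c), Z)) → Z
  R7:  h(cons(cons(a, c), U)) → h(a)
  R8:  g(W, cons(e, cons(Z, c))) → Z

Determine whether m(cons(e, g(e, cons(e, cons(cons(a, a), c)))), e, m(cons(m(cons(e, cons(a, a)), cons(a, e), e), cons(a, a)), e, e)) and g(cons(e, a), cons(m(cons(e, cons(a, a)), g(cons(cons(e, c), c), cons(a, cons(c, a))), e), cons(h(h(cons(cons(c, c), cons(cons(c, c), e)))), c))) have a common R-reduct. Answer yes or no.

yes — NF(t₁) = e, NF(t₂) = e

Reduce t₁ = m(cons(e, g(e, cons(e, cons(cons(a, a), c)))), e, m(cons(m(cons(e, cons(a, a)), cons(a, e), e), cons(a, a)), e, e)):
1. m(cons(e, g(e, cons(e, cons(cons(a, a), c)))), e, m(cons(m(cons(e, cons(a, a)), cons(a, e), e), cons(a, a)), e, e))  →  m(cons(e, cons(a, a)), e, m(cons(m(cons(e, cons(a, a)), cons(a, e), e), cons(a, a)), e, e))   [R8 at 1.2]
2. m(cons(e, cons(a, a)), e, m(cons(m(cons(e, cons(a, a)), cons(a, e), e), cons(a, a)), e, e))  →  m(cons(m(cons(e, cons(a, a)), cons(a, e), e), cons(a, a)), e, e)   [R4 at ε]
3. m(cons(m(cons(e, cons(a, a)), cons(a, e), e), cons(a, a)), e, e)  →  m(cons(e, cons(a, a)), e, e)   [R4 at 1.1]
4. m(cons(e, cons(a, a)), e, e)  →  e   [R4 at ε]

Reduce t₂ = g(cons(e, a), cons(m(cons(e, cons(a, a)), g(cons(cons(e, c), c), cons(a, cons(c, a))), e), cons(h(h(cons(cons(c, c), cons(cons(c, c), e)))), c))):
1. g(cons(e, a), cons(m(cons(e, cons(a, a)), g(cons(cons(e, c), c), cons(a, cons(c, a))), e), cons(h(h(cons(cons(c, c), cons(cons(c, c), e)))), c)))  →  g(cons(e, a), cons(e, cons(h(h(cons(cons(c, c), cons(cons(c, c), e)))), c)))   [R4 at 2.1]
2. g(cons(e, a), cons(e, cons(h(h(cons(cons(c, c), cons(cons(c, c), e)))), c)))  →  h(h(cons(cons(c, c), cons(cons(c, c), e))))   [R8 at ε]
3. h(h(cons(cons(c, c), cons(cons(c, c), e))))  →  h(cons(cons(c, c), e))   [R6 at 1]
4. h(cons(cons(c, c), e))  →  e   [R6 at ε]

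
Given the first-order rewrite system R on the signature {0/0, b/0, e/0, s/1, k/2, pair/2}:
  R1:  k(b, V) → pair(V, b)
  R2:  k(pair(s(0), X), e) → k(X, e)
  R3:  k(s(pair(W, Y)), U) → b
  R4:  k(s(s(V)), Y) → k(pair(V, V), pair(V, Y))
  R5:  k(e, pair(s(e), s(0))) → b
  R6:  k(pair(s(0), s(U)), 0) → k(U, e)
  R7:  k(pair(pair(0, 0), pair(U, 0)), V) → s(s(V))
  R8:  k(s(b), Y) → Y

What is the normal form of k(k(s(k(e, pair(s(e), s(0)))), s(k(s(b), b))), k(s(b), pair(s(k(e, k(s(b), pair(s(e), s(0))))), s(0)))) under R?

pair(s(b), s(0))

1. k(k(s(k(e, pair(s(e), s(0)))), s(k(s(b), b))), k(s(b), pair(s(k(e, k(s(b), pair(s(e), s(0))))), s(0))))  →  k(k(s(b), s(k(s(b), b))), k(s(b), pair(s(k(e, k(s(b), pair(s(e), s(0))))), s(0))))   [R5 at 1.1.1]
2. k(k(s(b), s(k(s(b), b))), k(s(b), pair(s(k(e, k(s(b), pair(s(e), s(0))))), s(0))))  →  k(s(k(s(b), b)), k(s(b), pair(s(k(e, k(s(b), pair(s(e), s(0))))), s(0))))   [R8 at 1]
3. k(s(k(s(b), b)), k(s(b), pair(s(k(e, k(s(b), pair(s(e), s(0))))), s(0))))  →  k(s(b), k(s(b), pair(s(k(e, k(s(b), pair(s(e), s(0))))), s(0))))   [R8 at 1.1]
4. k(s(b), k(s(b), pair(s(k(e, k(s(b), pair(s(e), s(0))))), s(0))))  →  k(s(b), pair(s(k(e, k(s(b), pair(s(e), s(0))))), s(0)))   [R8 at ε]
5. k(s(b), pair(s(k(e, k(s(b), pair(s(e), s(0))))), s(0)))  →  pair(s(k(e, k(s(b), pair(s(e), s(0))))), s(0))   [R8 at ε]
6. pair(s(k(e, k(s(b), pair(s(e), s(0))))), s(0))  →  pair(s(k(e, pair(s(e), s(0)))), s(0))   [R8 at 1.1.2]
7. pair(s(k(e, pair(s(e), s(0)))), s(0))  →  pair(s(b), s(0))   [R5 at 1.1]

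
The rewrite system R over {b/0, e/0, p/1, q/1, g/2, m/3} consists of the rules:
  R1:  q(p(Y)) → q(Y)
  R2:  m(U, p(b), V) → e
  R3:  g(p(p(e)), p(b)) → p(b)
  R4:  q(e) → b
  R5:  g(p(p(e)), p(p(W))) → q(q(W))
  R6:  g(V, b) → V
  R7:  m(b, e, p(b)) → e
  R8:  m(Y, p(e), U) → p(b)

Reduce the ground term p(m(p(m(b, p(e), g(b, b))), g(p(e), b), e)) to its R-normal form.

p(p(b))

1. p(m(p(m(b, p(e), g(b, b))), g(p(e), b), e))  →  p(m(p(p(b)), g(p(e), b), e))   [R8 at 1.1.1]
2. p(m(p(p(b)), g(p(e), b), e))  →  p(m(p(p(b)), p(e), e))   [R6 at 1.2]
3. p(m(p(p(b)), p(e), e))  →  p(p(b))   [R8 at 1]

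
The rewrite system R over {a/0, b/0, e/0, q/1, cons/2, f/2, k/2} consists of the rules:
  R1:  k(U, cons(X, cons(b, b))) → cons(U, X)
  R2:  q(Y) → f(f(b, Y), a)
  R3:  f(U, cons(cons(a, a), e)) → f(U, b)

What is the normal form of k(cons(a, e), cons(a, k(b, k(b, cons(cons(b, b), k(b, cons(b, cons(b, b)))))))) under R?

1. k(cons(a, e), cons(a, k(b, k(b, cons(cons(b, b), k(b, cons(b, cons(b, b))))))))  →  k(cons(a, e), cons(a, k(b, k(b, cons(cons(b, b), cons(b, b))))))   [R1 at 2.2.2.2.2]
2. k(cons(a, e), cons(a, k(b, k(b, cons(cons(b, b), cons(b, b))))))  →  k(cons(a, e), cons(a, k(b, cons(b, cons(b, b)))))   [R1 at 2.2.2]
3. k(cons(a, e), cons(a, k(b, cons(b, cons(b, b)))))  →  k(cons(a, e), cons(a, cons(b, b)))   [R1 at 2.2]
4. k(cons(a, e), cons(a, cons(b, b)))  →  cons(cons(a, e), a)   [R1 at ε]

cons(cons(a, e), a)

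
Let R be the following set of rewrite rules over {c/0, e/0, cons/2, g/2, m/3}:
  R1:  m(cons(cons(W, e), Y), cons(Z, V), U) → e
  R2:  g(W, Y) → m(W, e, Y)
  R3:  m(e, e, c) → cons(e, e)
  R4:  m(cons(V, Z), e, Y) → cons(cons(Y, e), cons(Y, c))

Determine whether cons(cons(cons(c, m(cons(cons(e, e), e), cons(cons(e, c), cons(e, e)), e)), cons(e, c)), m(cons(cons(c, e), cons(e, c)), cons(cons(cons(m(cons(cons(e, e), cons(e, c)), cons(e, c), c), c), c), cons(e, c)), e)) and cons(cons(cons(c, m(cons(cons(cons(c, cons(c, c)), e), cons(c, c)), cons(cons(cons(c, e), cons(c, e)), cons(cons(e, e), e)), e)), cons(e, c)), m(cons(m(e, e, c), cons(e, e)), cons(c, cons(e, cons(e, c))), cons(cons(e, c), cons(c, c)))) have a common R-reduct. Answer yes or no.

Reduce t₁ = cons(cons(cons(c, m(cons(cons(e, e), e), cons(cons(e, c), cons(e, e)), e)), cons(e, c)), m(cons(cons(c, e), cons(e, c)), cons(cons(cons(m(cons(cons(e, e), cons(e, c)), cons(e, c), c), c), c), cons(e, c)), e)):
1. cons(cons(cons(c, m(cons(cons(e, e), e), cons(cons(e, c), cons(e, e)), e)), cons(e, c)), m(cons(cons(c, e), cons(e, c)), cons(cons(cons(m(cons(cons(e, e), cons(e, c)), cons(e, c), c), c), c), cons(e, c)), e))  →  cons(cons(cons(c, e), cons(e, c)), m(cons(cons(c, e), cons(e, c)), cons(cons(cons(m(cons(cons(e, e), cons(e, c)), cons(e, c), c), c), c), cons(e, c)), e))   [R1 at 1.1.2]
2. cons(cons(cons(c, e), cons(e, c)), m(cons(cons(c, e), cons(e, c)), cons(cons(cons(m(cons(cons(e, e), cons(e, c)), cons(e, c), c), c), c), cons(e, c)), e))  →  cons(cons(cons(c, e), cons(e, c)), e)   [R1 at 2]

Reduce t₂ = cons(cons(cons(c, m(cons(cons(cons(c, cons(c, c)), e), cons(c, c)), cons(cons(cons(c, e), cons(c, e)), cons(cons(e, e), e)), e)), cons(e, c)), m(cons(m(e, e, c), cons(e, e)), cons(c, cons(e, cons(e, c))), cons(cons(e, c), cons(c, c)))):
1. cons(cons(cons(c, m(cons(cons(cons(c, cons(c, c)), e), cons(c, c)), cons(cons(cons(c, e), cons(c, e)), cons(cons(e, e), e)), e)), cons(e, c)), m(cons(m(e, e, c), cons(e, e)), cons(c, cons(e, cons(e, c))), cons(cons(e, c), cons(c, c))))  →  cons(cons(cons(c, e), cons(e, c)), m(cons(m(e, e, c), cons(e, e)), cons(c, cons(e, cons(e, c))), cons(cons(e, c), cons(c, c))))   [R1 at 1.1.2]
2. cons(cons(cons(c, e), cons(e, c)), m(cons(m(e, e, c), cons(e, e)), cons(c, cons(e, cons(e, c))), cons(cons(e, c), cons(c, c))))  →  cons(cons(cons(c, e), cons(e, c)), m(cons(cons(e, e), cons(e, e)), cons(c, cons(e, cons(e, c))), cons(cons(e, c), cons(c, c))))   [R3 at 2.1.1]
3. cons(cons(cons(c, e), cons(e, c)), m(cons(cons(e, e), cons(e, e)), cons(c, cons(e, cons(e, c))), cons(cons(e, c), cons(c, c))))  →  cons(cons(cons(c, e), cons(e, c)), e)   [R1 at 2]

yes — NF(t₁) = cons(cons(cons(c, e), cons(e, c)), e), NF(t₂) = cons(cons(cons(c, e), cons(e, c)), e)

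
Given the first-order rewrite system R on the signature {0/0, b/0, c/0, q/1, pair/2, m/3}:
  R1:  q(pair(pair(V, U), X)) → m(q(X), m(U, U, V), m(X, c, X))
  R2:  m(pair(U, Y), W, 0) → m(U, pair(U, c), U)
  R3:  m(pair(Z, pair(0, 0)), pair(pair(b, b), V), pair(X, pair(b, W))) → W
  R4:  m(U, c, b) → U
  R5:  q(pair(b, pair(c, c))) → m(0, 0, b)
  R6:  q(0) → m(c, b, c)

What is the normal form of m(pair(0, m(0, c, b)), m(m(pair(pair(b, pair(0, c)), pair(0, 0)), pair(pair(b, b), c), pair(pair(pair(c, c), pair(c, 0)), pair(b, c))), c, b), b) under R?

pair(0, 0)

1. m(pair(0, m(0, c, b)), m(m(pair(pair(b, pair(0, c)), pair(0, 0)), pair(pair(b, b), c), pair(pair(pair(c, c), pair(c, 0)), pair(b, c))), c, b), b)  →  m(pair(0, 0), m(m(pair(pair(b, pair(0, c)), pair(0, 0)), pair(pair(b, b), c), pair(pair(pair(c, c), pair(c, 0)), pair(b, c))), c, b), b)   [R4 at 1.2]
2. m(pair(0, 0), m(m(pair(pair(b, pair(0, c)), pair(0, 0)), pair(pair(b, b), c), pair(pair(pair(c, c), pair(c, 0)), pair(b, c))), c, b), b)  →  m(pair(0, 0), m(pair(pair(b, pair(0, c)), pair(0, 0)), pair(pair(b, b), c), pair(pair(pair(c, c), pair(c, 0)), pair(b, c))), b)   [R4 at 2]
3. m(pair(0, 0), m(pair(pair(b, pair(0, c)), pair(0, 0)), pair(pair(b, b), c), pair(pair(pair(c, c), pair(c, 0)), pair(b, c))), b)  →  m(pair(0, 0), c, b)   [R3 at 2]
4. m(pair(0, 0), c, b)  →  pair(0, 0)   [R4 at ε]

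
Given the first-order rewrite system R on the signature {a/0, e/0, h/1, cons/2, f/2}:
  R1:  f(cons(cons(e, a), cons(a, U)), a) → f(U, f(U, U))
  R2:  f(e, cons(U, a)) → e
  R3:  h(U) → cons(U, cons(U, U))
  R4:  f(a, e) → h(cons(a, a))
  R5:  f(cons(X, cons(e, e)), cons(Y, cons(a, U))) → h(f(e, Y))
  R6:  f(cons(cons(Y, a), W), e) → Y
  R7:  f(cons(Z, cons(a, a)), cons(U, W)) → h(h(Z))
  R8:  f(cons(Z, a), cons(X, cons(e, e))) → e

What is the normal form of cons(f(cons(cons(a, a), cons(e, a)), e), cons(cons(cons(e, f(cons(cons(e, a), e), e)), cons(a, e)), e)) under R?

cons(a, cons(cons(cons(e, e), cons(a, e)), e))

1. cons(f(cons(cons(a, a), cons(e, a)), e), cons(cons(cons(e, f(cons(cons(e, a), e), e)), cons(a, e)), e))  →  cons(a, cons(cons(cons(e, f(cons(cons(e, a), e), e)), cons(a, e)), e))   [R6 at 1]
2. cons(a, cons(cons(cons(e, f(cons(cons(e, a), e), e)), cons(a, e)), e))  →  cons(a, cons(cons(cons(e, e), cons(a, e)), e))   [R6 at 2.1.1.2]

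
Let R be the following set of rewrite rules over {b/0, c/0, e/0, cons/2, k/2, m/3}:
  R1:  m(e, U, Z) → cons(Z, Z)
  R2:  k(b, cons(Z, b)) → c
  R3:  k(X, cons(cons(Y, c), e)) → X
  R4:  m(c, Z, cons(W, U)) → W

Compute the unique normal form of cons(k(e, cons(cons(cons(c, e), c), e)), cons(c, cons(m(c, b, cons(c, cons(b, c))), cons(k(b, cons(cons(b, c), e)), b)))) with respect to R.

1. cons(k(e, cons(cons(cons(c, e), c), e)), cons(c, cons(m(c, b, cons(c, cons(b, c))), cons(k(b, cons(cons(b, c), e)), b))))  →  cons(e, cons(c, cons(m(c, b, cons(c, cons(b, c))), cons(k(b, cons(cons(b, c), e)), b))))   [R3 at 1]
2. cons(e, cons(c, cons(m(c, b, cons(c, cons(b, c))), cons(k(b, cons(cons(b, c), e)), b))))  →  cons(e, cons(c, cons(c, cons(k(b, cons(cons(b, c), e)), b))))   [R4 at 2.2.1]
3. cons(e, cons(c, cons(c, cons(k(b, cons(cons(b, c), e)), b))))  →  cons(e, cons(c, cons(c, cons(b, b))))   [R3 at 2.2.2.1]

cons(e, cons(c, cons(c, cons(b, b))))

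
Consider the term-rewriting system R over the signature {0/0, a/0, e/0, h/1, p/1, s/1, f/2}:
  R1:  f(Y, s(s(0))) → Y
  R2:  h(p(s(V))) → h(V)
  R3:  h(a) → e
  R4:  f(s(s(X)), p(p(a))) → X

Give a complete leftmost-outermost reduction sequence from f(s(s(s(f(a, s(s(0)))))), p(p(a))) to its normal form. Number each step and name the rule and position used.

s(a)

1. f(s(s(s(f(a, s(s(0)))))), p(p(a)))  →  s(f(a, s(s(0))))   [R4 at ε]
2. s(f(a, s(s(0))))  →  s(a)   [R1 at 1]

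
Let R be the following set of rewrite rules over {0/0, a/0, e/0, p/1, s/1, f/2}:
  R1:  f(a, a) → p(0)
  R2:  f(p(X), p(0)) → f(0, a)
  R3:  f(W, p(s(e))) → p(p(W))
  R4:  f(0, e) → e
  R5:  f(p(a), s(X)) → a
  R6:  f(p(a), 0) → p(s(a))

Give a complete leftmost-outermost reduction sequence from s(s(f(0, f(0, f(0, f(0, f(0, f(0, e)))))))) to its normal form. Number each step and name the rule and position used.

1. s(s(f(0, f(0, f(0, f(0, f(0, f(0, e))))))))  →  s(s(f(0, f(0, f(0, f(0, f(0, e)))))))   [R4 at 1.1.2.2.2.2.2]
2. s(s(f(0, f(0, f(0, f(0, f(0, e)))))))  →  s(s(f(0, f(0, f(0, f(0, e))))))   [R4 at 1.1.2.2.2.2]
3. s(s(f(0, f(0, f(0, f(0, e))))))  →  s(s(f(0, f(0, f(0, e)))))   [R4 at 1.1.2.2.2]
4. s(s(f(0, f(0, f(0, e)))))  →  s(s(f(0, f(0, e))))   [R4 at 1.1.2.2]
5. s(s(f(0, f(0, e))))  →  s(s(f(0, e)))   [R4 at 1.1.2]
6. s(s(f(0, e)))  →  s(s(e))   [R4 at 1.1]

s(s(e))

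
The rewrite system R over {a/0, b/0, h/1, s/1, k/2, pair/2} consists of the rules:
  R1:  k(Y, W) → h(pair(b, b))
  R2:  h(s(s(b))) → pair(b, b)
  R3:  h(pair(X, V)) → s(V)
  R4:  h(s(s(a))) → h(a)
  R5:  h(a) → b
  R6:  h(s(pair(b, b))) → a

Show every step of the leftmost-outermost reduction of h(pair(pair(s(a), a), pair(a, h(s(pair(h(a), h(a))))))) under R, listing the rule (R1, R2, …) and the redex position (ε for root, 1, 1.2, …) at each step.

1. h(pair(pair(s(a), a), pair(a, h(s(pair(h(a), h(a)))))))  →  s(pair(a, h(s(pair(h(a), h(a))))))   [R3 at ε]
2. s(pair(a, h(s(pair(h(a), h(a))))))  →  s(pair(a, h(s(pair(b, h(a))))))   [R5 at 1.2.1.1.1]
3. s(pair(a, h(s(pair(b, h(a))))))  →  s(pair(a, h(s(pair(b, b)))))   [R5 at 1.2.1.1.2]
4. s(pair(a, h(s(pair(b, b)))))  →  s(pair(a, a))   [R6 at 1.2]

s(pair(a, a))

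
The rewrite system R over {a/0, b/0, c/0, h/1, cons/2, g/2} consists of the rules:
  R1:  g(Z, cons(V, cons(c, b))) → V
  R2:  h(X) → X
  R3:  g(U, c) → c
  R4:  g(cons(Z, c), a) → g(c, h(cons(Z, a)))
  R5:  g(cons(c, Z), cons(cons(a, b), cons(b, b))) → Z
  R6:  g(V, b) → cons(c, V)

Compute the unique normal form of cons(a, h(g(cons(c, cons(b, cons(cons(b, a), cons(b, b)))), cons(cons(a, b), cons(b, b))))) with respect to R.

cons(a, cons(b, cons(cons(b, a), cons(b, b))))

1. cons(a, h(g(cons(c, cons(b, cons(cons(b, a), cons(b, b)))), cons(cons(a, b), cons(b, b)))))  →  cons(a, g(cons(c, cons(b, cons(cons(b, a), cons(b, b)))), cons(cons(a, b), cons(b, b))))   [R2 at 2]
2. cons(a, g(cons(c, cons(b, cons(cons(b, a), cons(b, b)))), cons(cons(a, b), cons(b, b))))  →  cons(a, cons(b, cons(cons(b, a), cons(b, b))))   [R5 at 2]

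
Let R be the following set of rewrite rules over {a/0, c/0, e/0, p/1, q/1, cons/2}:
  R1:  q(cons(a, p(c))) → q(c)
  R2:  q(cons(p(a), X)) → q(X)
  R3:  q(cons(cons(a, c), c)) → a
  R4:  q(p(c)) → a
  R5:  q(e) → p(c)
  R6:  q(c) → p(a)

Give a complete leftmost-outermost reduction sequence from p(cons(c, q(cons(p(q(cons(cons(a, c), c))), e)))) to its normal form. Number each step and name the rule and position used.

p(cons(c, p(c)))

1. p(cons(c, q(cons(p(q(cons(cons(a, c), c))), e))))  →  p(cons(c, q(cons(p(a), e))))   [R3 at 1.2.1.1.1]
2. p(cons(c, q(cons(p(a), e))))  →  p(cons(c, q(e)))   [R2 at 1.2]
3. p(cons(c, q(e)))  →  p(cons(c, p(c)))   [R5 at 1.2]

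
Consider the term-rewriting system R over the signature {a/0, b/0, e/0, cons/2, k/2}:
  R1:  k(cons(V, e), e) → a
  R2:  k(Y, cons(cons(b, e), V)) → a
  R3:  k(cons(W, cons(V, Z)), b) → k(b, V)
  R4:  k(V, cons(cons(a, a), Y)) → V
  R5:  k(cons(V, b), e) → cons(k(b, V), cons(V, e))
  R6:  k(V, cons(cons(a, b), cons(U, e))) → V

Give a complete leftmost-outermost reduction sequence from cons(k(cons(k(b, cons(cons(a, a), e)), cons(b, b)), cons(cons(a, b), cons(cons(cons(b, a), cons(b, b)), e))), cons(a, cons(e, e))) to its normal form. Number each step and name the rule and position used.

1. cons(k(cons(k(b, cons(cons(a, a), e)), cons(b, b)), cons(cons(a, b), cons(cons(cons(b, a), cons(b, b)), e))), cons(a, cons(e, e)))  →  cons(cons(k(b, cons(cons(a, a), e)), cons(b, b)), cons(a, cons(e, e)))   [R6 at 1]
2. cons(cons(k(b, cons(cons(a, a), e)), cons(b, b)), cons(a, cons(e, e)))  →  cons(cons(b, cons(b, b)), cons(a, cons(e, e)))   [R4 at 1.1]

cons(cons(b, cons(b, b)), cons(a, cons(e, e)))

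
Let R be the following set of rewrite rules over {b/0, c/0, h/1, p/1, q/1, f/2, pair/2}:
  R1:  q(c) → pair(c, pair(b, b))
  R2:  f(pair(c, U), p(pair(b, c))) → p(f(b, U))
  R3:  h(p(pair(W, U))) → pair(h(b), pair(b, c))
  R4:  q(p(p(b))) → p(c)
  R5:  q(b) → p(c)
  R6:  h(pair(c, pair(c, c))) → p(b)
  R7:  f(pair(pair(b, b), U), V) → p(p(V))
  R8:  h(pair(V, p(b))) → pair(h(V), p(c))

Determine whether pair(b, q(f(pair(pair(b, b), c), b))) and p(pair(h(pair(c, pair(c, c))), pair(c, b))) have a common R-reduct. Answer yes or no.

Reduce t₁ = pair(b, q(f(pair(pair(b, b), c), b))):
1. pair(b, q(f(pair(pair(b, b), c), b)))  →  pair(b, q(p(p(b))))   [R7 at 2.1]
2. pair(b, q(p(p(b))))  →  pair(b, p(c))   [R4 at 2]

Reduce t₂ = p(pair(h(pair(c, pair(c, c))), pair(c, b))):
1. p(pair(h(pair(c, pair(c, c))), pair(c, b)))  →  p(pair(p(b), pair(c, b)))   [R6 at 1.1]

no — NF(t₁) = pair(b, p(c)), NF(t₂) = p(pair(p(b), pair(c, b)))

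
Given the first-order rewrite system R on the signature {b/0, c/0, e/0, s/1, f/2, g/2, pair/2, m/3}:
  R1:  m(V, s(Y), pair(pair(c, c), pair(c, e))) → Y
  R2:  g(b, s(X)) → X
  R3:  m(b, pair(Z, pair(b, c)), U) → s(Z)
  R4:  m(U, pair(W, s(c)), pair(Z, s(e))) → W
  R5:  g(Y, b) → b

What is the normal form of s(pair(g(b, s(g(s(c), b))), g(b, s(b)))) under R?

1. s(pair(g(b, s(g(s(c), b))), g(b, s(b))))  →  s(pair(g(s(c), b), g(b, s(b))))   [R2 at 1.1]
2. s(pair(g(s(c), b), g(b, s(b))))  →  s(pair(b, g(b, s(b))))   [R5 at 1.1]
3. s(pair(b, g(b, s(b))))  →  s(pair(b, b))   [R2 at 1.2]

s(pair(b, b))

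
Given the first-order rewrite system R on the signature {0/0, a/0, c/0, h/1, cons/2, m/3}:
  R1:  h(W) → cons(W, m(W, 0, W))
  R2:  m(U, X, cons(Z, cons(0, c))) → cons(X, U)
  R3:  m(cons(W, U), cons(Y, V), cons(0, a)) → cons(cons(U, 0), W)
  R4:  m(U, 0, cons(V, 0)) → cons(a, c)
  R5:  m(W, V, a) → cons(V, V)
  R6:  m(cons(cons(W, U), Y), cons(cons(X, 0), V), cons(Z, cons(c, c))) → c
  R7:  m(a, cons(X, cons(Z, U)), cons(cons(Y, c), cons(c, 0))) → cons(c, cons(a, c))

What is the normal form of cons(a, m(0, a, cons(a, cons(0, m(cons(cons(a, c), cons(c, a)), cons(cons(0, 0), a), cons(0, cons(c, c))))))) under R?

1. cons(a, m(0, a, cons(a, cons(0, m(cons(cons(a, c), cons(c, a)), cons(cons(0, 0), a), cons(0, cons(c, c)))))))  →  cons(a, m(0, a, cons(a, cons(0, c))))   [R6 at 2.3.2.2]
2. cons(a, m(0, a, cons(a, cons(0, c))))  →  cons(a, cons(a, 0))   [R2 at 2]

cons(a, cons(a, 0))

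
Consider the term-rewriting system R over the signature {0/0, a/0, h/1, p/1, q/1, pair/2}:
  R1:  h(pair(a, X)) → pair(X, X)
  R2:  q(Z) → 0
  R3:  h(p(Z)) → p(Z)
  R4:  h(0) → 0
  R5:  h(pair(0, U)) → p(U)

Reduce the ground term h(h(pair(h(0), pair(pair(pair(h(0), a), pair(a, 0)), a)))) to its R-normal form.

1. h(h(pair(h(0), pair(pair(pair(h(0), a), pair(a, 0)), a))))  →  h(h(pair(0, pair(pair(pair(h(0), a), pair(a, 0)), a))))   [R4 at 1.1.1]
2. h(h(pair(0, pair(pair(pair(h(0), a), pair(a, 0)), a))))  →  h(p(pair(pair(pair(h(0), a), pair(a, 0)), a)))   [R5 at 1]
3. h(p(pair(pair(pair(h(0), a), pair(a, 0)), a)))  →  p(pair(pair(pair(h(0), a), pair(a, 0)), a))   [R3 at ε]
4. p(pair(pair(pair(h(0), a), pair(a, 0)), a))  →  p(pair(pair(pair(0, a), pair(a, 0)), a))   [R4 at 1.1.1.1]

p(pair(pair(pair(0, a), pair(a, 0)), a))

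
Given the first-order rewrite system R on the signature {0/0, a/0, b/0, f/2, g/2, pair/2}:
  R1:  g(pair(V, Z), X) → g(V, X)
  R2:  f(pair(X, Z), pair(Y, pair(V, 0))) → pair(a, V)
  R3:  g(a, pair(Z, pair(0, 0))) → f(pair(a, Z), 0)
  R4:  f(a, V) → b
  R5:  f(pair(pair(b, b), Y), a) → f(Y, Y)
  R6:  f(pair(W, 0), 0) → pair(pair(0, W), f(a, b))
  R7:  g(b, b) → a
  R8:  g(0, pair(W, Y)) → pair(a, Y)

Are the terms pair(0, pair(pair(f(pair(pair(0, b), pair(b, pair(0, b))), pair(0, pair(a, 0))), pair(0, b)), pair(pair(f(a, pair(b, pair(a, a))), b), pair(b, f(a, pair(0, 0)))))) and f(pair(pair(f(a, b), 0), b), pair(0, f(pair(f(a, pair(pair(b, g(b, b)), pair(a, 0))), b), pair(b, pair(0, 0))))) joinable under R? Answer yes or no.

Reduce t₁ = pair(0, pair(pair(f(pair(pair(0, b), pair(b, pair(0, b))), pair(0, pair(a, 0))), pair(0, b)), pair(pair(f(a, pair(b, pair(a, a))), b), pair(b, f(a, pair(0, 0)))))):
1. pair(0, pair(pair(f(pair(pair(0, b), pair(b, pair(0, b))), pair(0, pair(a, 0))), pair(0, b)), pair(pair(f(a, pair(b, pair(a, a))), b), pair(b, f(a, pair(0, 0))))))  →  pair(0, pair(pair(pair(a, a), pair(0, b)), pair(pair(f(a, pair(b, pair(a, a))), b), pair(b, f(a, pair(0, 0))))))   [R2 at 2.1.1]
2. pair(0, pair(pair(pair(a, a), pair(0, b)), pair(pair(f(a, pair(b, pair(a, a))), b), pair(b, f(a, pair(0, 0))))))  →  pair(0, pair(pair(pair(a, a), pair(0, b)), pair(pair(b, b), pair(b, f(a, pair(0, 0))))))   [R4 at 2.2.1.1]
3. pair(0, pair(pair(pair(a, a), pair(0, b)), pair(pair(b, b), pair(b, f(a, pair(0, 0))))))  →  pair(0, pair(pair(pair(a, a), pair(0, b)), pair(pair(b, b), pair(b, b))))   [R4 at 2.2.2.2]

Reduce t₂ = f(pair(pair(f(a, b), 0), b), pair(0, f(pair(f(a, pair(pair(b, g(b, b)), pair(a, 0))), b), pair(b, pair(0, 0))))):
1. f(pair(pair(f(a, b), 0), b), pair(0, f(pair(f(a, pair(pair(b, g(b, b)), pair(a, 0))), b), pair(b, pair(0, 0)))))  →  f(pair(pair(b, 0), b), pair(0, f(pair(f(a, pair(pair(b, g(b, b)), pair(a, 0))), b), pair(b, pair(0, 0)))))   [R4 at 1.1.1]
2. f(pair(pair(b, 0), b), pair(0, f(pair(f(a, pair(pair(b, g(b, b)), pair(a, 0))), b), pair(b, pair(0, 0)))))  →  f(pair(pair(b, 0), b), pair(0, pair(a, 0)))   [R2 at 2.2]
3. f(pair(pair(b, 0), b), pair(0, pair(a, 0)))  →  pair(a, a)   [R2 at ε]

no — NF(t₁) = pair(0, pair(pair(pair(a, a), pair(0, b)), pair(pair(b, b), pair(b, b)))), NF(t₂) = pair(a, a)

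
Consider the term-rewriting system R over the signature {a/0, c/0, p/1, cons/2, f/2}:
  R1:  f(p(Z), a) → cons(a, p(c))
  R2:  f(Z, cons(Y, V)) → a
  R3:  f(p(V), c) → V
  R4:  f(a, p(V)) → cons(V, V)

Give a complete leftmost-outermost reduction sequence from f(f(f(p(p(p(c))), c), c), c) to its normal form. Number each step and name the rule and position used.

1. f(f(f(p(p(p(c))), c), c), c)  →  f(f(p(p(c)), c), c)   [R3 at 1.1]
2. f(f(p(p(c)), c), c)  →  f(p(c), c)   [R3 at 1]
3. f(p(c), c)  →  c   [R3 at ε]

c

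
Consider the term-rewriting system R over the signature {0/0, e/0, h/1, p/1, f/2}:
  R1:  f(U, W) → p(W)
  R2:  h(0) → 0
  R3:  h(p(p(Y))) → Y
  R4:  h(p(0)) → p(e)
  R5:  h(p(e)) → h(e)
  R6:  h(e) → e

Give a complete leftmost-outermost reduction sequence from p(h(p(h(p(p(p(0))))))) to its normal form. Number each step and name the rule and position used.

p(0)

1. p(h(p(h(p(p(p(0)))))))  →  p(h(p(p(0))))   [R3 at 1.1.1]
2. p(h(p(p(0))))  →  p(0)   [R3 at 1]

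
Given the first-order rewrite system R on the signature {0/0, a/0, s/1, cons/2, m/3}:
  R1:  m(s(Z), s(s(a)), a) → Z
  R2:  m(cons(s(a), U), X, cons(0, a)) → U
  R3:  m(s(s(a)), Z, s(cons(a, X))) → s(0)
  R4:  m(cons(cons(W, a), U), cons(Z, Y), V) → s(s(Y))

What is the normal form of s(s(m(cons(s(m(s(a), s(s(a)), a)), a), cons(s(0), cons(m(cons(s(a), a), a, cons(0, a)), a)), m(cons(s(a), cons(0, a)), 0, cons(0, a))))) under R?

s(s(a))

1. s(s(m(cons(s(m(s(a), s(s(a)), a)), a), cons(s(0), cons(m(cons(s(a), a), a, cons(0, a)), a)), m(cons(s(a), cons(0, a)), 0, cons(0, a)))))  →  s(s(m(cons(s(a), a), cons(s(0), cons(m(cons(s(a), a), a, cons(0, a)), a)), m(cons(s(a), cons(0, a)), 0, cons(0, a)))))   [R1 at 1.1.1.1.1]
2. s(s(m(cons(s(a), a), cons(s(0), cons(m(cons(s(a), a), a, cons(0, a)), a)), m(cons(s(a), cons(0, a)), 0, cons(0, a)))))  →  s(s(m(cons(s(a), a), cons(s(0), cons(a, a)), m(cons(s(a), cons(0, a)), 0, cons(0, a)))))   [R2 at 1.1.2.2.1]
3. s(s(m(cons(s(a), a), cons(s(0), cons(a, a)), m(cons(s(a), cons(0, a)), 0, cons(0, a)))))  →  s(s(m(cons(s(a), a), cons(s(0), cons(a, a)), cons(0, a))))   [R2 at 1.1.3]
4. s(s(m(cons(s(a), a), cons(s(0), cons(a, a)), cons(0, a))))  →  s(s(a))   [R2 at 1.1]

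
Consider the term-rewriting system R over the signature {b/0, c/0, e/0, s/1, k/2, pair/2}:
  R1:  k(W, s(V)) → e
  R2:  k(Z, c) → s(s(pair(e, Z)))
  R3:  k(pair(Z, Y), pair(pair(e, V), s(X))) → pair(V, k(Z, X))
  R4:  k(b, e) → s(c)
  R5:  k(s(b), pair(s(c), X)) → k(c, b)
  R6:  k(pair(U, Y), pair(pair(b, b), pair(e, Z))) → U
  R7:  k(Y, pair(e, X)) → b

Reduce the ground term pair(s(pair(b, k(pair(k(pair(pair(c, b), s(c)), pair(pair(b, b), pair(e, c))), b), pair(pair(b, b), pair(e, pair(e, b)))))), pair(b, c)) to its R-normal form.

pair(s(pair(b, pair(c, b))), pair(b, c))

1. pair(s(pair(b, k(pair(k(pair(pair(c, b), s(c)), pair(pair(b, b), pair(e, c))), b), pair(pair(b, b), pair(e, pair(e, b)))))), pair(b, c))  →  pair(s(pair(b, k(pair(pair(c, b), s(c)), pair(pair(b, b), pair(e, c))))), pair(b, c))   [R6 at 1.1.2]
2. pair(s(pair(b, k(pair(pair(c, b), s(c)), pair(pair(b, b), pair(e, c))))), pair(b, c))  →  pair(s(pair(b, pair(c, b))), pair(b, c))   [R6 at 1.1.2]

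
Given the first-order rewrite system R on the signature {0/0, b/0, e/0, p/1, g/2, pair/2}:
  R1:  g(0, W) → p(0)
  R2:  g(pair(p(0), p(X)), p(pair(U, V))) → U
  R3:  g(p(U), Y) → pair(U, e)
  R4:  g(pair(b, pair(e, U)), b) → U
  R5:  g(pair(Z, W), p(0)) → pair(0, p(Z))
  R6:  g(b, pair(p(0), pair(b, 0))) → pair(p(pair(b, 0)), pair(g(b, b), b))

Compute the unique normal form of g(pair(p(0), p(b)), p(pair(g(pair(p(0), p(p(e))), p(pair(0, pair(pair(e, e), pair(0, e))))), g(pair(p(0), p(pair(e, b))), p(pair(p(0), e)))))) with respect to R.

0

1. g(pair(p(0), p(b)), p(pair(g(pair(p(0), p(p(e))), p(pair(0, pair(pair(e, e), pair(0, e))))), g(pair(p(0), p(pair(e, b))), p(pair(p(0), e))))))  →  g(pair(p(0), p(p(e))), p(pair(0, pair(pair(e, e), pair(0, e)))))   [R2 at ε]
2. g(pair(p(0), p(p(e))), p(pair(0, pair(pair(e, e), pair(0, e)))))  →  0   [R2 at ε]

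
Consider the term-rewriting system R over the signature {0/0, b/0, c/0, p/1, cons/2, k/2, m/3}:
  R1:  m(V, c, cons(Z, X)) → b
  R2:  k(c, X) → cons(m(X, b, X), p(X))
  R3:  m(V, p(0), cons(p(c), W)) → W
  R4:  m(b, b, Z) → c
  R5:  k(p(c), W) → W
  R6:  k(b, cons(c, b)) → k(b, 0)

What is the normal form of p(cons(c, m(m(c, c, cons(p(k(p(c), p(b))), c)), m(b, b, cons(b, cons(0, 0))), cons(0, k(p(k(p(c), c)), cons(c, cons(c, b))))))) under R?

p(cons(c, b))

1. p(cons(c, m(m(c, c, cons(p(k(p(c), p(b))), c)), m(b, b, cons(b, cons(0, 0))), cons(0, k(p(k(p(c), c)), cons(c, cons(c, b)))))))  →  p(cons(c, m(b, m(b, b, cons(b, cons(0, 0))), cons(0, k(p(k(p(c), c)), cons(c, cons(c, b)))))))   [R1 at 1.2.1]
2. p(cons(c, m(b, m(b, b, cons(b, cons(0, 0))), cons(0, k(p(k(p(c), c)), cons(c, cons(c, b)))))))  →  p(cons(c, m(b, c, cons(0, k(p(k(p(c), c)), cons(c, cons(c, b)))))))   [R4 at 1.2.2]
3. p(cons(c, m(b, c, cons(0, k(p(k(p(c), c)), cons(c, cons(c, b)))))))  →  p(cons(c, b))   [R1 at 1.2]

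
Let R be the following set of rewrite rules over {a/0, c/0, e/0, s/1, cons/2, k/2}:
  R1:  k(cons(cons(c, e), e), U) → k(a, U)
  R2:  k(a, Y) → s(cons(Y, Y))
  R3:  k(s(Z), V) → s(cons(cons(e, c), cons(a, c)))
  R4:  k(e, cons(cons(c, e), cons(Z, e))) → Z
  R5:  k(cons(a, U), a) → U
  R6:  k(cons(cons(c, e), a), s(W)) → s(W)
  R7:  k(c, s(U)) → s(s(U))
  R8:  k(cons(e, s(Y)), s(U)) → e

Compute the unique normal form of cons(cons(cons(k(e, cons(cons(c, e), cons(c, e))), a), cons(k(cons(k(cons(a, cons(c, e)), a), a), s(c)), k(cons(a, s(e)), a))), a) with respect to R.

cons(cons(cons(c, a), cons(s(c), s(e))), a)

1. cons(cons(cons(k(e, cons(cons(c, e), cons(c, e))), a), cons(k(cons(k(cons(a, cons(c, e)), a), a), s(c)), k(cons(a, s(e)), a))), a)  →  cons(cons(cons(c, a), cons(k(cons(k(cons(a, cons(c, e)), a), a), s(c)), k(cons(a, s(e)), a))), a)   [R4 at 1.1.1]
2. cons(cons(cons(c, a), cons(k(cons(k(cons(a, cons(c, e)), a), a), s(c)), k(cons(a, s(e)), a))), a)  →  cons(cons(cons(c, a), cons(k(cons(cons(c, e), a), s(c)), k(cons(a, s(e)), a))), a)   [R5 at 1.2.1.1.1]
3. cons(cons(cons(c, a), cons(k(cons(cons(c, e), a), s(c)), k(cons(a, s(e)), a))), a)  →  cons(cons(cons(c, a), cons(s(c), k(cons(a, s(e)), a))), a)   [R6 at 1.2.1]
4. cons(cons(cons(c, a), cons(s(c), k(cons(a, s(e)), a))), a)  →  cons(cons(cons(c, a), cons(s(c), s(e))), a)   [R5 at 1.2.2]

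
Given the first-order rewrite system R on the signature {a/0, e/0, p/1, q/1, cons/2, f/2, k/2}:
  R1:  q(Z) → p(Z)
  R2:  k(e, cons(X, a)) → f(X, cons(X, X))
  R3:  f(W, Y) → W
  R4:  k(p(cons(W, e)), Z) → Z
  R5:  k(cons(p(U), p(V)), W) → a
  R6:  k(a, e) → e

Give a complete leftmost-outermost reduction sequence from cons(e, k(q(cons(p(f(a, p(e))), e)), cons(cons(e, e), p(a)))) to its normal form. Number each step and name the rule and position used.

1. cons(e, k(q(cons(p(f(a, p(e))), e)), cons(cons(e, e), p(a))))  →  cons(e, k(p(cons(p(f(a, p(e))), e)), cons(cons(e, e), p(a))))   [R1 at 2.1]
2. cons(e, k(p(cons(p(f(a, p(e))), e)), cons(cons(e, e), p(a))))  →  cons(e, cons(cons(e, e), p(a)))   [R4 at 2]

cons(e, cons(cons(e, e), p(a)))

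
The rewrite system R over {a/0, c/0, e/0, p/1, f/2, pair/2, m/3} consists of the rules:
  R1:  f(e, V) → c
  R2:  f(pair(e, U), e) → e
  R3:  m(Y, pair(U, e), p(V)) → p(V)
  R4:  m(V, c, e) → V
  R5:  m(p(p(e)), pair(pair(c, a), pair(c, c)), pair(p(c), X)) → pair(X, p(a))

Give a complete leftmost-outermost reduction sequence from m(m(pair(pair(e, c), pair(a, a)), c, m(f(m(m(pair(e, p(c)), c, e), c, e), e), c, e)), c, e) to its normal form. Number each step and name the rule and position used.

pair(pair(e, c), pair(a, a))

1. m(m(pair(pair(e, c), pair(a, a)), c, m(f(m(m(pair(e, p(c)), c, e), c, e), e), c, e)), c, e)  →  m(pair(pair(e, c), pair(a, a)), c, m(f(m(m(pair(e, p(c)), c, e), c, e), e), c, e))   [R4 at ε]
2. m(pair(pair(e, c), pair(a, a)), c, m(f(m(m(pair(e, p(c)), c, e), c, e), e), c, e))  →  m(pair(pair(e, c), pair(a, a)), c, f(m(m(pair(e, p(c)), c, e), c, e), e))   [R4 at 3]
3. m(pair(pair(e, c), pair(a, a)), c, f(m(m(pair(e, p(c)), c, e), c, e), e))  →  m(pair(pair(e, c), pair(a, a)), c, f(m(pair(e, p(c)), c, e), e))   [R4 at 3.1]
4. m(pair(pair(e, c), pair(a, a)), c, f(m(pair(e, p(c)), c, e), e))  →  m(pair(pair(e, c), pair(a, a)), c, f(pair(e, p(c)), e))   [R4 at 3.1]
5. m(pair(pair(e, c), pair(a, a)), c, f(pair(e, p(c)), e))  →  m(pair(pair(e, c), pair(a, a)), c, e)   [R2 at 3]
6. m(pair(pair(e, c), pair(a, a)), c, e)  →  pair(pair(e, c), pair(a, a))   [R4 at ε]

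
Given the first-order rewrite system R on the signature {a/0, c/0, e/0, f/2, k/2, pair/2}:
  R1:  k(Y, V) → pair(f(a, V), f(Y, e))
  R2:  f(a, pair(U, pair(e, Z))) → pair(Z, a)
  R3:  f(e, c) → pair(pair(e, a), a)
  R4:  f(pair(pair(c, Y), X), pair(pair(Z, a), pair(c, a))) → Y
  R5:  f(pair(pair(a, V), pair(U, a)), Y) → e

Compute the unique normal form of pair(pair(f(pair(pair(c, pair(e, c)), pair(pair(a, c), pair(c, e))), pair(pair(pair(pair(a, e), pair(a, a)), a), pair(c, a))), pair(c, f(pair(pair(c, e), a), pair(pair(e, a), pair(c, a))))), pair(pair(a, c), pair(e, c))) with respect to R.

pair(pair(pair(e, c), pair(c, e)), pair(pair(a, c), pair(e, c)))

1. pair(pair(f(pair(pair(c, pair(e, c)), pair(pair(a, c), pair(c, e))), pair(pair(pair(pair(a, e), pair(a, a)), a), pair(c, a))), pair(c, f(pair(pair(c, e), a), pair(pair(e, a), pair(c, a))))), pair(pair(a, c), pair(e, c)))  →  pair(pair(pair(e, c), pair(c, f(pair(pair(c, e), a), pair(pair(e, a), pair(c, a))))), pair(pair(a, c), pair(e, c)))   [R4 at 1.1]
2. pair(pair(pair(e, c), pair(c, f(pair(pair(c, e), a), pair(pair(e, a), pair(c, a))))), pair(pair(a, c), pair(e, c)))  →  pair(pair(pair(e, c), pair(c, e)), pair(pair(a, c), pair(e, c)))   [R4 at 1.2.2]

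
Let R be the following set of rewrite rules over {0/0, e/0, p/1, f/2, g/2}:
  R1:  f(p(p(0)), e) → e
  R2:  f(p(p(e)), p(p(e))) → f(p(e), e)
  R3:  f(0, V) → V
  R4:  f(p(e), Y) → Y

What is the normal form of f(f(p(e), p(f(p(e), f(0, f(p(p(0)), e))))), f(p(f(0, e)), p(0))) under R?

p(0)

1. f(f(p(e), p(f(p(e), f(0, f(p(p(0)), e))))), f(p(f(0, e)), p(0)))  →  f(p(f(p(e), f(0, f(p(p(0)), e)))), f(p(f(0, e)), p(0)))   [R4 at 1]
2. f(p(f(p(e), f(0, f(p(p(0)), e)))), f(p(f(0, e)), p(0)))  →  f(p(f(0, f(p(p(0)), e))), f(p(f(0, e)), p(0)))   [R4 at 1.1]
3. f(p(f(0, f(p(p(0)), e))), f(p(f(0, e)), p(0)))  →  f(p(f(p(p(0)), e)), f(p(f(0, e)), p(0)))   [R3 at 1.1]
4. f(p(f(p(p(0)), e)), f(p(f(0, e)), p(0)))  →  f(p(e), f(p(f(0, e)), p(0)))   [R1 at 1.1]
5. f(p(e), f(p(f(0, e)), p(0)))  →  f(p(f(0, e)), p(0))   [R4 at ε]
6. f(p(f(0, e)), p(0))  →  f(p(e), p(0))   [R3 at 1.1]
7. f(p(e), p(0))  →  p(0)   [R4 at ε]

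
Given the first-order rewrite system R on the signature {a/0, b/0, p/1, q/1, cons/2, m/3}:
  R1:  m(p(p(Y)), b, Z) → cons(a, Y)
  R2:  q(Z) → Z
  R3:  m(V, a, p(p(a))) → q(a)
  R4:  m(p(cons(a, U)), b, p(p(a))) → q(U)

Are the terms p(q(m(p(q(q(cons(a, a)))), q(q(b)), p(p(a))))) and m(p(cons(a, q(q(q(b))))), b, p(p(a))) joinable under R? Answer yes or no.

no — NF(t₁) = p(a), NF(t₂) = b

Reduce t₁ = p(q(m(p(q(q(cons(a, a)))), q(q(b)), p(p(a))))):
1. p(q(m(p(q(q(cons(a, a)))), q(q(b)), p(p(a)))))  →  p(m(p(q(q(cons(a, a)))), q(q(b)), p(p(a))))   [R2 at 1]
2. p(m(p(q(q(cons(a, a)))), q(q(b)), p(p(a))))  →  p(m(p(q(cons(a, a))), q(q(b)), p(p(a))))   [R2 at 1.1.1]
3. p(m(p(q(cons(a, a))), q(q(b)), p(p(a))))  →  p(m(p(cons(a, a)), q(q(b)), p(p(a))))   [R2 at 1.1.1]
4. p(m(p(cons(a, a)), q(q(b)), p(p(a))))  →  p(m(p(cons(a, a)), q(b), p(p(a))))   [R2 at 1.2]
5. p(m(p(cons(a, a)), q(b), p(p(a))))  →  p(m(p(cons(a, a)), b, p(p(a))))   [R2 at 1.2]
6. p(m(p(cons(a, a)), b, p(p(a))))  →  p(q(a))   [R4 at 1]
7. p(q(a))  →  p(a)   [R2 at 1]

Reduce t₂ = m(p(cons(a, q(q(q(b))))), b, p(p(a))):
1. m(p(cons(a, q(q(q(b))))), b, p(p(a)))  →  q(q(q(q(b))))   [R4 at ε]
2. q(q(q(q(b))))  →  q(q(q(b)))   [R2 at ε]
3. q(q(q(b)))  →  q(q(b))   [R2 at ε]
4. q(q(b))  →  q(b)   [R2 at ε]
5. q(b)  →  b   [R2 at ε]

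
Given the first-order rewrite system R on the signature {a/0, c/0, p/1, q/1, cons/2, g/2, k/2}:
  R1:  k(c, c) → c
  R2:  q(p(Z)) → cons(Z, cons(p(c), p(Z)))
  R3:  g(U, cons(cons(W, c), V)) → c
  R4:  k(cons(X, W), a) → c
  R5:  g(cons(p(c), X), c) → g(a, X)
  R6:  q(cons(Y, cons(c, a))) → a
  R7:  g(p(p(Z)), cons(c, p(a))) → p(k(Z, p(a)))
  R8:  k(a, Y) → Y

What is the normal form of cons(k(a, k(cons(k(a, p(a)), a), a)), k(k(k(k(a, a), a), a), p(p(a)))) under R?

cons(c, p(p(a)))

1. cons(k(a, k(cons(k(a, p(a)), a), a)), k(k(k(k(a, a), a), a), p(p(a))))  →  cons(k(cons(k(a, p(a)), a), a), k(k(k(k(a, a), a), a), p(p(a))))   [R8 at 1]
2. cons(k(cons(k(a, p(a)), a), a), k(k(k(k(a, a), a), a), p(p(a))))  →  cons(c, k(k(k(k(a, a), a), a), p(p(a))))   [R4 at 1]
3. cons(c, k(k(k(k(a, a), a), a), p(p(a))))  →  cons(c, k(k(k(a, a), a), p(p(a))))   [R8 at 2.1.1.1]
4. cons(c, k(k(k(a, a), a), p(p(a))))  →  cons(c, k(k(a, a), p(p(a))))   [R8 at 2.1.1]
5. cons(c, k(k(a, a), p(p(a))))  →  cons(c, k(a, p(p(a))))   [R8 at 2.1]
6. cons(c, k(a, p(p(a))))  →  cons(c, p(p(a)))   [R8 at 2]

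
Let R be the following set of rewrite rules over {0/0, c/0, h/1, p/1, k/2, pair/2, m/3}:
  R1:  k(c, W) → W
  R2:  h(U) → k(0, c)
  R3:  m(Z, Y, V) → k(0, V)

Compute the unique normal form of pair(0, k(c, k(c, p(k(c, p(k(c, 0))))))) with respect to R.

pair(0, p(p(0)))

1. pair(0, k(c, k(c, p(k(c, p(k(c, 0)))))))  →  pair(0, k(c, p(k(c, p(k(c, 0))))))   [R1 at 2]
2. pair(0, k(c, p(k(c, p(k(c, 0))))))  →  pair(0, p(k(c, p(k(c, 0)))))   [R1 at 2]
3. pair(0, p(k(c, p(k(c, 0)))))  →  pair(0, p(p(k(c, 0))))   [R1 at 2.1]
4. pair(0, p(p(k(c, 0))))  →  pair(0, p(p(0)))   [R1 at 2.1.1]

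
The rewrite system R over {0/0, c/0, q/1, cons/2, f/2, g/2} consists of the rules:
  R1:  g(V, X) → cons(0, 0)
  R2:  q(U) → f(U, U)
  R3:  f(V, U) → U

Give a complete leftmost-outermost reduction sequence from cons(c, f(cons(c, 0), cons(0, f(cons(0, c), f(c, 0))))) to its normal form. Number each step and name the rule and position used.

cons(c, cons(0, 0))

1. cons(c, f(cons(c, 0), cons(0, f(cons(0, c), f(c, 0)))))  →  cons(c, cons(0, f(cons(0, c), f(c, 0))))   [R3 at 2]
2. cons(c, cons(0, f(cons(0, c), f(c, 0))))  →  cons(c, cons(0, f(c, 0)))   [R3 at 2.2]
3. cons(c, cons(0, f(c, 0)))  →  cons(c, cons(0, 0))   [R3 at 2.2]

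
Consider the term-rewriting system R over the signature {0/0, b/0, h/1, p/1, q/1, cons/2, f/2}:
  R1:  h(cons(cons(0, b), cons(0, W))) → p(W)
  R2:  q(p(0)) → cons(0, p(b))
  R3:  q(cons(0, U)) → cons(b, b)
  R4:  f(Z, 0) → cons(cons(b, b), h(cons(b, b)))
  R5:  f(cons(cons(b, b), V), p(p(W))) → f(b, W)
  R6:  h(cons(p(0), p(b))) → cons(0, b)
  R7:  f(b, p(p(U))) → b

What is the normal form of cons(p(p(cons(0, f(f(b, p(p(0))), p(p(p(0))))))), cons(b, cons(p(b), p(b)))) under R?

1. cons(p(p(cons(0, f(f(b, p(p(0))), p(p(p(0))))))), cons(b, cons(p(b), p(b))))  →  cons(p(p(cons(0, f(b, p(p(p(0))))))), cons(b, cons(p(b), p(b))))   [R7 at 1.1.1.2.1]
2. cons(p(p(cons(0, f(b, p(p(p(0))))))), cons(b, cons(p(b), p(b))))  →  cons(p(p(cons(0, b))), cons(b, cons(p(b), p(b))))   [R7 at 1.1.1.2]

cons(p(p(cons(0, b))), cons(b, cons(p(b), p(b))))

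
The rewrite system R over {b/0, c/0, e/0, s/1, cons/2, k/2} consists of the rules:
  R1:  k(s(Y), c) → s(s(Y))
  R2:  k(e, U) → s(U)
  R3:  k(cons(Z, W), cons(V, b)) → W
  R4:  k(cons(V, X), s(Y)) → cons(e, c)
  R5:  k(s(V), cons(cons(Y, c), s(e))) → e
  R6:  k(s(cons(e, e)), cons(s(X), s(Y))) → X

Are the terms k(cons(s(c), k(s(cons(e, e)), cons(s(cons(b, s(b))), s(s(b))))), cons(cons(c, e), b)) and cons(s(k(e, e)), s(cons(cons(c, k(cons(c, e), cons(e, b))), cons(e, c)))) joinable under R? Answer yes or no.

Reduce t₁ = k(cons(s(c), k(s(cons(e, e)), cons(s(cons(b, s(b))), s(s(b))))), cons(cons(c, e), b)):
1. k(cons(s(c), k(s(cons(e, e)), cons(s(cons(b, s(b))), s(s(b))))), cons(cons(c, e), b))  →  k(s(cons(e, e)), cons(s(cons(b, s(b))), s(s(b))))   [R3 at ε]
2. k(s(cons(e, e)), cons(s(cons(b, s(b))), s(s(b))))  →  cons(b, s(b))   [R6 at ε]

Reduce t₂ = cons(s(k(e, e)), s(cons(cons(c, k(cons(c, e), cons(e, b))), cons(e, c)))):
1. cons(s(k(e, e)), s(cons(cons(c, k(cons(c, e), cons(e, b))), cons(e, c))))  →  cons(s(s(e)), s(cons(cons(c, k(cons(c, e), cons(e, b))), cons(e, c))))   [R2 at 1.1]
2. cons(s(s(e)), s(cons(cons(c, k(cons(c, e), cons(e, b))), cons(e, c))))  →  cons(s(s(e)), s(cons(cons(c, e), cons(e, c))))   [R3 at 2.1.1.2]

no — NF(t₁) = cons(b, s(b)), NF(t₂) = cons(s(s(e)), s(cons(cons(c, e), cons(e, c))))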